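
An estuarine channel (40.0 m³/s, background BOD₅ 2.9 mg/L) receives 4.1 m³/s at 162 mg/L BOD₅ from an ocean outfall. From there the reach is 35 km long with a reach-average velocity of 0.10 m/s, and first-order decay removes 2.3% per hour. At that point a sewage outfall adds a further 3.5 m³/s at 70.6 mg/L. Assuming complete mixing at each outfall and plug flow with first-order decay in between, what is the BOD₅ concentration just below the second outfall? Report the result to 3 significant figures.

6.90 mg/L

Conservation of mass: C = (40.00·2.900 + 4.100·162.0) / 44.10 = 780.2/44.10 = 17.69 mg/L; combined flow 44.10 m³/s.
Travel time t = 35·1000 / 0.10 = 350000 s = 97.22 h.
2.3%/h lost → k = −ln(1 − 0.023) = 0.02327 h⁻¹.
First-order decay: C = 17.69·exp(−k·t) = 17.69·0.1041 = 1.842 mg/L.
Second outfall: C = (44.10·1.842 + 3.500·70.60)/47.60 = 6.898 mg/L.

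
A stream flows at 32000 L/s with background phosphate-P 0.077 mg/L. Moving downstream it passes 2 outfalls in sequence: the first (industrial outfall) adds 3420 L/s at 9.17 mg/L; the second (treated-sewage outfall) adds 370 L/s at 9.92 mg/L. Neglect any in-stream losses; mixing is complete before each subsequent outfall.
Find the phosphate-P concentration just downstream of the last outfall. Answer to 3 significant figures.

After outfall 1: Q = 32000 + 3420 = 35420 L/s; C = (32000·0.07700 + 3420·9.170)/35420 = 0.9550 mg/L.
After outfall 2: Q = 35420 + 370.0 = 35790 L/s; C = (35420·0.9550 + 370.0·9.920)/35790 = 1.048 mg/L.

1.05 mg/L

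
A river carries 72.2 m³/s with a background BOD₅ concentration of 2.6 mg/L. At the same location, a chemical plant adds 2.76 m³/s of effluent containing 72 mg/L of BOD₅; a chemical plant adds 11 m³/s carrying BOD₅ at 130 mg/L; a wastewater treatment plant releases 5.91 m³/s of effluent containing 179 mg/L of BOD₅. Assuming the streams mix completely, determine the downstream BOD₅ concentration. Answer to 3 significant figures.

31.3 mg/L

Mass balance: C = (72.20·2.600 + 2.760·72.00 + 11.00·130.0 + 5.910·179.0) / 91.87 = 2874/91.87 = 31.29 mg/L.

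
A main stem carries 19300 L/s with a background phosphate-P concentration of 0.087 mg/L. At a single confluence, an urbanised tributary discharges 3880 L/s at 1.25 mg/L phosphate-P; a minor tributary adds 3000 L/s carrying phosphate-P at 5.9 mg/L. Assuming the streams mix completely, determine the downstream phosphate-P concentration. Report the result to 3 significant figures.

Mixed concentration C = ΣQC/ΣQ = (19300·0.08700 + 3880·1.250 + 3000·5.900) / 26180 = 24230/26180 = 0.9255 mg/L.

0.925 mg/L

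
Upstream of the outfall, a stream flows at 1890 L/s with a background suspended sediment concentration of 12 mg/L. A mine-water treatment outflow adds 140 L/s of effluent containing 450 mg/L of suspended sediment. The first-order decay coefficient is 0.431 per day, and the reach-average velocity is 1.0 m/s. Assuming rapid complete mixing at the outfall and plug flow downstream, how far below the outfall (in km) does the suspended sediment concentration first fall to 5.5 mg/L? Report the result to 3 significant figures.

409 km

After mixing, C = (1890·12.00 + 140.0·450.0) / 2030 = 85680/2030 = 42.21 mg/L.
Set 42.21·exp(−k·t) = 5.5 → t = ln(42.21/5.5)/k = 408500 s = 113.5 h.
Distance = v·t = 1.0·408500 = 408500 m = 408.5 km.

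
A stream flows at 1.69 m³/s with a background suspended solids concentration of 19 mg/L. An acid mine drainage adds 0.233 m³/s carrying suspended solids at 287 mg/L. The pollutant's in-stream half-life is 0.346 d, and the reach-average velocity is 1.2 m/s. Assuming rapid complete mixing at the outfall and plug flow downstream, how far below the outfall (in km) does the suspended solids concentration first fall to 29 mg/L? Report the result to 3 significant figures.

29.7 km

Conservation of mass: C = (1.690·19.00 + 0.2330·287.0) / 1.923 = 98.98/1.923 = 51.47 mg/L.
Half-life 0.346 d → k = ln 2 / 0.346 = 2.003 d⁻¹.
Set 51.47·exp(−k·t) = 29 → t = ln(51.47/29)/k = 24740 s = 6.874 h.
Distance = v·t = 1.2·24740 = 29690 m = 29.69 km.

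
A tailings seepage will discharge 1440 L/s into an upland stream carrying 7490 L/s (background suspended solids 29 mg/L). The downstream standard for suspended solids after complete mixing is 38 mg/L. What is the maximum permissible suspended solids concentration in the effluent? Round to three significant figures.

At the limit, (Qr·Cr + Qe·Cₑ)/(Qr + Qe) = 38:
Cₑ = (8930·38 − 7490·29.00) / 1440 = 84.81 mg/L.

84.8 mg/L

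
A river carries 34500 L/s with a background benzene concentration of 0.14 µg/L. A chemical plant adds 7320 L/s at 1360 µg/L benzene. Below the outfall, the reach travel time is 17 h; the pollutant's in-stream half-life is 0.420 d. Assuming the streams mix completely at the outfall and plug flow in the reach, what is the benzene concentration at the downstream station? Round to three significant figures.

74.0 µg/L

After mixing, C = (34500·0.1400 + 7320·1360) / 41820 = 9960000/41820 = 238.2 µg/L.
Half-life 0.420 d → k = ln 2 / 0.420 = 1.650 d⁻¹.
Applying C = C₀e^(−kt): 238.2 × 0.3107 = 73.99 µg/L.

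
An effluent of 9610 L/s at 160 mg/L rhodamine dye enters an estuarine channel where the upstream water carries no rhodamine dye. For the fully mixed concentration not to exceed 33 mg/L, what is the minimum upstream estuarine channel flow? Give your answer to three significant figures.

Set C_mix = 33: (Q·0 + 9610·160.0) / (Q + 9610) = 33
→ Q = 9610·(160.0 − 33)/(33 − 0) = 36980 L/s.

37000 L/s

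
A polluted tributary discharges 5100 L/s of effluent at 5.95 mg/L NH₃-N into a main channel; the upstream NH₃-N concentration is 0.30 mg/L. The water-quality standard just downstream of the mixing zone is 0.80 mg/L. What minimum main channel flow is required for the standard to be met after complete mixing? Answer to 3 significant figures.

52500 L/s

Set C_mix = 0.80: (Q·0.3000 + 5100·5.950) / (Q + 5100) = 0.80
→ Q = 5100·(5.950 − 0.80)/(0.80 − 0.3000) = 52530 L/s.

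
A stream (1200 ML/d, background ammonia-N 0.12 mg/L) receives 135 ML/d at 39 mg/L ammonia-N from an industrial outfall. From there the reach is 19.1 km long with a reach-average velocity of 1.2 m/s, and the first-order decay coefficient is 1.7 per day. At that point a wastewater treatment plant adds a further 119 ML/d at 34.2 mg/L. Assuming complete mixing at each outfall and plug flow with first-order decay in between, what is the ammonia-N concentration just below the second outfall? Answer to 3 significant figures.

Mass balance: C = (1200·0.1200 + 135.0·39.00) / 1335 = 5409/1335 = 4.052 mg/L; combined flow 1335 ML/d.
Travel time t = 19.1·1000 / 1.2 = 15920 s = 4.421 h.
Applying C = C₀e^(−kt): 4.052 × 0.7311 = 2.962 mg/L.
At the second outfall, C = (1335·2.962 + 119.0·34.20) / (1335 + 119.0) = 5.519 mg/L.

5.52 mg/L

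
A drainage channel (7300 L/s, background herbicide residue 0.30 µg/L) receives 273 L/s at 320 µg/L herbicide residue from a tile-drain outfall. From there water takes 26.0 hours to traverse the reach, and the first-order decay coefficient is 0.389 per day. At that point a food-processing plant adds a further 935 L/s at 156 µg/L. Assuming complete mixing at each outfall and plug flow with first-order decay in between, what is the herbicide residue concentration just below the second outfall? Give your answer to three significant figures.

24.0 µg/L

Mass balance: C = (7300·0.3000 + 273.0·320.0) / 7573 = 89550/7573 = 11.82 µg/L; combined flow 7573 L/s.
Applying C = C₀e^(−kt): 11.82 × 0.6561 = 7.759 µg/L.
At the second outfall, C = (7573·7.759 + 935.0·156.0) / (7573 + 935.0) = 24.05 µg/L.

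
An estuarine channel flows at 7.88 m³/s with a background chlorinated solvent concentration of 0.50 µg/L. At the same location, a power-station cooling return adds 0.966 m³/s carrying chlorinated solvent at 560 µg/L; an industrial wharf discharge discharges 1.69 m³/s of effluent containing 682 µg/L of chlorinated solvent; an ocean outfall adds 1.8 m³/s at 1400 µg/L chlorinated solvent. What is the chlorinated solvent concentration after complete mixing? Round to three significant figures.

342 µg/L

Mixed concentration C = ΣQC/ΣQ = (7.880·0.5000 + 0.9660·560.0 + 1.690·682.0 + 1.800·1400) / 12.34 = 4217/12.34 = 341.9 µg/L.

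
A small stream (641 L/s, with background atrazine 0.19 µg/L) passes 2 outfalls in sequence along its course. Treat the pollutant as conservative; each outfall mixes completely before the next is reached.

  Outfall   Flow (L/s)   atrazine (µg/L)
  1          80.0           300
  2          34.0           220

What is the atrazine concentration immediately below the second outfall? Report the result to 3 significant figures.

41.9 µg/L

Outfall 1: combined Q = 721.0 L/s; C = (641.0·0.1900 + 80.00·300.0)/721.0 = 33.46 µg/L.
Outfall 2: combined Q = 755.0 L/s; C = (721.0·33.46 + 34.00·220.0)/755.0 = 41.86 µg/L.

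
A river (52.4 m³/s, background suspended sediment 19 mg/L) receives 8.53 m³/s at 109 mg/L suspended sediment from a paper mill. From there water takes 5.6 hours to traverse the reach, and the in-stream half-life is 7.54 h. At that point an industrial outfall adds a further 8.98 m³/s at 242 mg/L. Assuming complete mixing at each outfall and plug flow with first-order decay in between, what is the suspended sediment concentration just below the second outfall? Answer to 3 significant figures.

Mixed concentration C = ΣQC/ΣQ = (52.40·19.00 + 8.530·109.0) / 60.93 = 1925/60.93 = 31.60 mg/L; combined flow 60.93 m³/s.
Half-life 7.54 h → k = ln 2 / 7.54 = 0.09193 h⁻¹ = 2.206 d⁻¹.
Decay over the reach: 31.60·exp(−kt) = 31.60·0.5976 = 18.88 mg/L.
Second outfall: C = (60.93·18.88 + 8.980·242.0)/69.91 = 47.54 mg/L.

47.5 mg/L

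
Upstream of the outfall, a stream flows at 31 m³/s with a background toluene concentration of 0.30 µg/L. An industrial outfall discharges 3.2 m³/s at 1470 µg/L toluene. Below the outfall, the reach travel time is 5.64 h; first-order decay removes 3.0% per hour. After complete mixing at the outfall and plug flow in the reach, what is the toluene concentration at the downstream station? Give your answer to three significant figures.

116 µg/L

Mixed concentration C = ΣQC/ΣQ = (31.00·0.3000 + 3.200·1470) / 34.20 = 4713/34.20 = 137.8 µg/L.
3.0%/h lost → k = −ln(1 − 0.03) = 0.03046 h⁻¹.
Applying C = C₀e^(−kt): 137.8 × 0.8422 = 116.1 µg/L.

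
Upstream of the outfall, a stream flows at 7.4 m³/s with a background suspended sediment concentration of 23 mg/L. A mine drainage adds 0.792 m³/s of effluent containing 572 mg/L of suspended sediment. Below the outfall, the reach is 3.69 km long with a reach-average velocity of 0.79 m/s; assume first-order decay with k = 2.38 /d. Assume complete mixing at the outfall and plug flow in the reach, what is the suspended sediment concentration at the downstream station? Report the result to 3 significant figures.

Flow-weighted average: C = (7.400·23.00 + 0.7920·572.0) / 8.192 = 623.2/8.192 = 76.08 mg/L.
Travel time t = 3.69·1000 / 0.79 = 4671 s = 1.297 h.
After decay, C = 76.08 × e^(−kt) = 76.08 × 0.8793 = 66.89 mg/L.

66.9 mg/L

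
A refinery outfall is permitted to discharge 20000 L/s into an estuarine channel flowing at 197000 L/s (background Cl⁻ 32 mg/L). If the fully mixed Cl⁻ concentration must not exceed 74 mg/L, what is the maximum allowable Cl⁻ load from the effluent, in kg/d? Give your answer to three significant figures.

Mass balance at the limit: 197000·32.00 + 20000·Cₑ = 217000·74 → Cₑ = 487.7 mg/L.
20000 L/s = 20.00 m³/s. Load = 20.00 m³/s × 487.7 g/m³ × 86 400 s/d = 842700 kg/d.

843000 kg/d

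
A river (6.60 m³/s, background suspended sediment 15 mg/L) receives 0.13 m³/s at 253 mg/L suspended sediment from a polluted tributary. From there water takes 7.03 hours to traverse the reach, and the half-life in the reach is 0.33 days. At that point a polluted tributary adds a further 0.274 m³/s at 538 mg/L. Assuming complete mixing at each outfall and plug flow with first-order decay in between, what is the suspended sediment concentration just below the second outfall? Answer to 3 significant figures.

Mixed concentration C = ΣQC/ΣQ = (6.600·15.00 + 0.1300·253.0) / 6.730 = 131.9/6.730 = 19.60 mg/L; combined flow 6.730 m³/s.
Half-life 0.33 d → k = ln 2 / 0.33 = 2.100 d⁻¹.
Decay over the reach: 19.60·exp(−kt) = 19.60·0.5405 = 10.59 mg/L.
At the second outfall, C = (6.730·10.59 + 0.2740·538.0) / (6.730 + 0.2740) = 31.22 mg/L.

31.2 mg/L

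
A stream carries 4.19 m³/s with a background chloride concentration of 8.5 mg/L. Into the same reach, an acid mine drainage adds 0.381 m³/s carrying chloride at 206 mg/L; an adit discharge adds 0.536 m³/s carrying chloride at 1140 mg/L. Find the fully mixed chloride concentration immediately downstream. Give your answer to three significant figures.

142 mg/L

Mixed concentration C = ΣQC/ΣQ = (4.190·8.500 + 0.3810·206.0 + 0.5360·1140) / 5.107 = 725.1/5.107 = 142.0 mg/L.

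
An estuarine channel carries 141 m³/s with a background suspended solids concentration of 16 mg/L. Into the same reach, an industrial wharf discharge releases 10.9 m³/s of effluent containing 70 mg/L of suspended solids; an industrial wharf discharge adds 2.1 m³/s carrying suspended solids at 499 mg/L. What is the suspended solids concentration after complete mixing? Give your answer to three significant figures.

Flow-weighted average: C = (141.0·16.00 + 10.90·70.00 + 2.100·499.0) / 154.0 = 4067/154.0 = 26.41 mg/L.

26.4 mg/L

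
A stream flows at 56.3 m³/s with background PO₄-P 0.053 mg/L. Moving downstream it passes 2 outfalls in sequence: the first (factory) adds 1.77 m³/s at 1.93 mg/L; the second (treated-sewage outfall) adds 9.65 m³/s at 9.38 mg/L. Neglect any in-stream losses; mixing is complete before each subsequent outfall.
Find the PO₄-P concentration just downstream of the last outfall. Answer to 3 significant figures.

1.43 mg/L

Outfall 1: combined Q = 58.07 m³/s; C = (56.30·0.05300 + 1.770·1.930)/58.07 = 0.1102 mg/L.
Outfall 2: combined Q = 67.72 m³/s; C = (58.07·0.1102 + 9.650·9.380)/67.72 = 1.431 mg/L.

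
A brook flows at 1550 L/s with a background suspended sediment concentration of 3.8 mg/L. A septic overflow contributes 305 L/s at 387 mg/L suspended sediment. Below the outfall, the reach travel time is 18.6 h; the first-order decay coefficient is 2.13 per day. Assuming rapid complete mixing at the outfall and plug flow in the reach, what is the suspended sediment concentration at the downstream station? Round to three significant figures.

12.8 mg/L

Mass balance: C = (1550·3.800 + 305.0·387.0) / 1855 = 123900/1855 = 66.81 mg/L.
Decay over the reach: 66.81·exp(−kt) = 66.81·0.1919 = 12.82 mg/L.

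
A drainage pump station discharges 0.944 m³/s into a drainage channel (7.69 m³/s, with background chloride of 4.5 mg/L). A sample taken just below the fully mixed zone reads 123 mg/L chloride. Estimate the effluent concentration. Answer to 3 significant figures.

Mass balance: 7.690·4.500 + 0.9440·Cₑ = 8.634·123.0
→ Cₑ = (8.634·123.0 − 7.690·4.500) / 0.9440 = 1088 mg/L.

1090 mg/L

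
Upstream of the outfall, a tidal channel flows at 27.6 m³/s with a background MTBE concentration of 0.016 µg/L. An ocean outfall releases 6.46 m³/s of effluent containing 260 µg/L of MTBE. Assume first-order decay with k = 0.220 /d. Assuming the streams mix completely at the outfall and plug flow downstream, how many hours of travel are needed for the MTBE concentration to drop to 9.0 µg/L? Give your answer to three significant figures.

186 h

Conservation of mass: C = (27.60·0.01600 + 6.460·260.0) / 34.06 = 1680/34.06 = 49.33 µg/L.
49.33·exp(−k·t) = 9.0 → t = ln(49.33/9.0)/k = 668100 s = 185.6 h.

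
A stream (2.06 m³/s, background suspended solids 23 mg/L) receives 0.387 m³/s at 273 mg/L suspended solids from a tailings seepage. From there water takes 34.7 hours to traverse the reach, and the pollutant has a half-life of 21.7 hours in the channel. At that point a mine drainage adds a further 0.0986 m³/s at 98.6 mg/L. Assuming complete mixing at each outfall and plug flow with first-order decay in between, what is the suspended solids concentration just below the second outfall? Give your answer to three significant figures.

23.7 mg/L

Flow-weighted average: C = (2.060·23.00 + 0.3870·273.0) / 2.447 = 153.0/2.447 = 62.54 mg/L; combined flow 2.447 m³/s.
Half-life 21.7 h → k = ln 2 / 21.7 = 0.03194 h⁻¹ = 0.7666 d⁻¹.
After decay, C = 62.54 × e^(−kt) = 62.54 × 0.3301 = 20.64 mg/L.
Second outfall: C = (2.447·20.64 + 0.09860·98.60)/2.546 = 23.66 mg/L.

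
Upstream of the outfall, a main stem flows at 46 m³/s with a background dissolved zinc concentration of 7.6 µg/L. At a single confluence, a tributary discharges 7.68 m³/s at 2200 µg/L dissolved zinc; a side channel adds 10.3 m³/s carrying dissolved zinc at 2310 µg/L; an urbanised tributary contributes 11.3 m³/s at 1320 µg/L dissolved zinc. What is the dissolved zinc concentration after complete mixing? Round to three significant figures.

743 µg/L

After mixing, C = (46.00·7.600 + 7.680·2200 + 10.30·2310 + 11.30·1320) / 75.28 = 55950/75.28 = 743.3 µg/L.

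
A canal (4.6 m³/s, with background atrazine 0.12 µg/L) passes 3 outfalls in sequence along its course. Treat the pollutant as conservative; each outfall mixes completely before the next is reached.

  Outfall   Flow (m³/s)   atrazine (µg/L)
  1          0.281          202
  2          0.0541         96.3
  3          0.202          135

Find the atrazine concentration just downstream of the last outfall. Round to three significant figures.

17.5 µg/L

Outfall 1: combined Q = 4.881 m³/s; C = (4.600·0.1200 + 0.2810·202.0)/4.881 = 11.74 µg/L.
Outfall 2: combined Q = 4.935 m³/s; C = (4.881·11.74 + 0.05410·96.30)/4.935 = 12.67 µg/L.
Outfall 3: combined Q = 5.137 m³/s; C = (4.935·12.67 + 0.2020·135.0)/5.137 = 17.48 µg/L.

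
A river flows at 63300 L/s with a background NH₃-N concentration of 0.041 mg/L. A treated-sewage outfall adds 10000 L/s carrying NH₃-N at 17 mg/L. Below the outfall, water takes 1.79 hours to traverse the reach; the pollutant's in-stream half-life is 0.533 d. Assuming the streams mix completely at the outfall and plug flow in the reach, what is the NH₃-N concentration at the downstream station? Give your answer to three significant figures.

Conservation of mass: C = (63300·0.04100 + 10000·17.00) / 73300 = 172600/73300 = 2.355 mg/L.
Half-life 0.533 d → k = ln 2 / 0.533 = 1.300 d⁻¹.
Decay over the reach: 2.355·exp(−kt) = 2.355·0.9076 = 2.137 mg/L.

2.14 mg/L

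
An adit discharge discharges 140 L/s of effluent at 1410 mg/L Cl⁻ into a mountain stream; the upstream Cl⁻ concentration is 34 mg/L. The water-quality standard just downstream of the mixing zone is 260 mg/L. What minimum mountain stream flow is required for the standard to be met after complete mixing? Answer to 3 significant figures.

712 L/s

Set C_mix = 260: (Q·34.00 + 140.0·1410) / (Q + 140.0) = 260
→ Q = 140.0·(1410 − 260)/(260 − 34.00) = 712.4 L/s.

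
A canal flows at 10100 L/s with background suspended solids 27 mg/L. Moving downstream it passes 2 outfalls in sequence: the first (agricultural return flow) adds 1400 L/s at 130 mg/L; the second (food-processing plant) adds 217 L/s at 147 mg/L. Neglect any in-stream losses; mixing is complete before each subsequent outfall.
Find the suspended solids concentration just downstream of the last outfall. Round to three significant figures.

41.5 mg/L

After outfall 1: Q = 10100 + 1400 = 11500 L/s; C = (10100·27.00 + 1400·130.0)/11500 = 39.54 mg/L.
After outfall 2: Q = 11500 + 217.0 = 11720 L/s; C = (11500·39.54 + 217.0·147.0)/11720 = 41.53 mg/L.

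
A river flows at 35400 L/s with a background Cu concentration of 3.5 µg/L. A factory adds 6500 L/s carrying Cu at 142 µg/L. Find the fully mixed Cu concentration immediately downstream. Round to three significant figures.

Conservation of mass: C = (35400·3.500 + 6500·142.0) / 41900 = 1047000/41900 = 24.99 µg/L.

25.0 µg/L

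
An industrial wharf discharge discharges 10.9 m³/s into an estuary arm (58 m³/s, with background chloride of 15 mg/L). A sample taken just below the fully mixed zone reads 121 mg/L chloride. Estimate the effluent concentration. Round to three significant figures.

Mass balance: 58.00·15.00 + 10.90·Cₑ = 68.90·121.0
→ Cₑ = (68.90·121.0 − 58.00·15.00) / 10.90 = 685.0 mg/L.

685 mg/L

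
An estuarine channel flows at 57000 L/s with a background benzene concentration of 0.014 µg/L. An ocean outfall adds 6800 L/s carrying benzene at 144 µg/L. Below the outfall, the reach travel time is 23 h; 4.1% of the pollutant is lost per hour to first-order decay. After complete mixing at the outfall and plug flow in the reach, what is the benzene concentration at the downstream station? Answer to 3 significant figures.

5.86 µg/L

Mixed concentration C = ΣQC/ΣQ = (57000·0.01400 + 6800·144.0) / 63800 = 980000/63800 = 15.36 µg/L.
4.1%/h lost → k = −ln(1 − 0.041) = 0.04186 h⁻¹.
Decay over the reach: 15.36·exp(−kt) = 15.36·0.3818 = 5.865 µg/L.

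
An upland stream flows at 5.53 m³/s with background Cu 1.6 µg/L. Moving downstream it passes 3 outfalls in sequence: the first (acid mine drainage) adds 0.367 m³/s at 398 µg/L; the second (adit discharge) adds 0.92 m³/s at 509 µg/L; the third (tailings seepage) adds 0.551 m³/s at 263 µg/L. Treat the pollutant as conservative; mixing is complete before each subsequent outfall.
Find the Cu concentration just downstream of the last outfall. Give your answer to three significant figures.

104 µg/L

Outfall 1: combined Q = 5.897 m³/s; C = (5.530·1.600 + 0.3670·398.0)/5.897 = 26.27 µg/L.
Outfall 2: combined Q = 6.817 m³/s; C = (5.897·26.27 + 0.9200·509.0)/6.817 = 91.42 µg/L.
Outfall 3: combined Q = 7.368 m³/s; C = (6.817·91.42 + 0.5510·263.0)/7.368 = 104.2 µg/L.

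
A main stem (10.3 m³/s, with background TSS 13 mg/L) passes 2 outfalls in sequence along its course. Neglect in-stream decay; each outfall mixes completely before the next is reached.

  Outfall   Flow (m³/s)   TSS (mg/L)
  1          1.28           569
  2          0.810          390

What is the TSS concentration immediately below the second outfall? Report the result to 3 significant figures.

95.1 mg/L

After outfall 1: Q = 10.30 + 1.280 = 11.58 m³/s; C = (10.30·13.00 + 1.280·569.0)/11.58 = 74.46 mg/L.
After outfall 2: Q = 11.58 + 0.8100 = 12.39 m³/s; C = (11.58·74.46 + 0.8100·390.0)/12.39 = 95.09 mg/L.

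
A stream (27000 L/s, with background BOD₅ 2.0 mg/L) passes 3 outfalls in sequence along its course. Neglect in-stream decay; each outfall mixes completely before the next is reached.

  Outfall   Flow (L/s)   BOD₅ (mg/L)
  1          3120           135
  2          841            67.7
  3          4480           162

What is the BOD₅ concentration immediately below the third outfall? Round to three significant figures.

Outfall 1: combined Q = 30120 L/s; C = (27000·2.000 + 3120·135.0)/30120 = 15.78 mg/L.
Outfall 2: combined Q = 30960 L/s; C = (30120·15.78 + 841.0·67.70)/30960 = 17.19 mg/L.
Outfall 3: combined Q = 35440 L/s; C = (30960·17.19 + 4480·162.0)/35440 = 35.49 mg/L.

35.5 mg/L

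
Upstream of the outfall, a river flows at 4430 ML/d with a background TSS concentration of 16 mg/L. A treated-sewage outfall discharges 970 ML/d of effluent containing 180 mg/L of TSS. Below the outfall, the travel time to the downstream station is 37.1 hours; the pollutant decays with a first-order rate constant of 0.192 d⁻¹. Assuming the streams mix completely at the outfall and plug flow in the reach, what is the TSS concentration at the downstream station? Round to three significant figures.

33.8 mg/L

Conservation of mass: C = (4430·16.00 + 970.0·180.0) / 5400 = 245500/5400 = 45.46 mg/L.
Applying C = C₀e^(−kt): 45.46 × 0.7432 = 33.78 mg/L.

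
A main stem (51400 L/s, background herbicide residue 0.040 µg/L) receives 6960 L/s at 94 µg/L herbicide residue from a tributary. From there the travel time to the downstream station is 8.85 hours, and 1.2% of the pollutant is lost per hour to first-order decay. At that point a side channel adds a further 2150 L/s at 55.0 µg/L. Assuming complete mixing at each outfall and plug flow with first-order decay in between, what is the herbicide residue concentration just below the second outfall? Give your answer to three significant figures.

After mixing, C = (51400·0.04000 + 6960·94.00) / 58360 = 656300/58360 = 11.25 µg/L; combined flow 58360 L/s.
1.2%/h lost → k = −ln(1 − 0.012) = 0.01207 h⁻¹.
After decay, C = 11.25 × e^(−kt) = 11.25 × 0.8987 = 10.11 µg/L.
At the second outfall, C = (58360·10.11 + 2150·55.00) / (58360 + 2150) = 11.70 µg/L.

11.7 µg/L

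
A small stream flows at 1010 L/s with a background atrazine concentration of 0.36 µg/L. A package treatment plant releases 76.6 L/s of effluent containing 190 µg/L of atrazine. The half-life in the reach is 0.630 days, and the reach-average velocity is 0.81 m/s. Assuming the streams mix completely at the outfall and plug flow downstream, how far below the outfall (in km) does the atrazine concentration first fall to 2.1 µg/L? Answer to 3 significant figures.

119 km

Mixed concentration C = ΣQC/ΣQ = (1010·0.3600 + 76.60·190.0) / 1087 = 14920/1087 = 13.73 µg/L.
Half-life 0.630 d → k = ln 2 / 0.630 = 1.100 d⁻¹.
Set 13.73·exp(−k·t) = 2.1 → t = ln(13.73/2.1)/k = 147400 s = 40.96 h.
Distance = v·t = 0.81·147400 = 119400 m = 119.4 km.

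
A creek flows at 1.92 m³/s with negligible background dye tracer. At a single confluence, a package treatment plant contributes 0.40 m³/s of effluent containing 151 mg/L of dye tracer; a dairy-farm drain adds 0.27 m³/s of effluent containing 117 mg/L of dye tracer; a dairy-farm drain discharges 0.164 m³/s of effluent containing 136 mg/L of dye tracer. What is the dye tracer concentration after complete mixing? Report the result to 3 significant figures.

Mixed concentration C = ΣQC/ΣQ = (1.920·0 + 0.4000·151.0 + 0.2700·117.0 + 0.1640·136.0) / 2.754 = 114.3/2.754 = 41.50 mg/L.

41.5 mg/L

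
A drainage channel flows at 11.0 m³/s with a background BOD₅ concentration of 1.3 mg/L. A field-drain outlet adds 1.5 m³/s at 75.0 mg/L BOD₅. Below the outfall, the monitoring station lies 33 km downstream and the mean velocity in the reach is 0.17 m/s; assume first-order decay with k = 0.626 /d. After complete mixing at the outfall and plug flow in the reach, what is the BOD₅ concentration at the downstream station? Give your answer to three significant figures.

2.49 mg/L

Mass balance: C = (11.00·1.300 + 1.500·75.00) / 12.50 = 126.8/12.50 = 10.14 mg/L.
Travel time t = 33·1000 / 0.17 = 194100 s = 53.92 h.
Decay over the reach: 10.14·exp(−kt) = 10.14·0.2450 = 2.485 mg/L.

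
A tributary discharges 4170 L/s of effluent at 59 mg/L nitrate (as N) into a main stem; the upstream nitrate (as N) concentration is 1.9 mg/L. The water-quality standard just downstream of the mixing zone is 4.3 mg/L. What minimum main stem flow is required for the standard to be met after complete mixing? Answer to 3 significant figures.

95000 L/s

Set C_mix = 4.3: (Q·1.900 + 4170·59.00) / (Q + 4170) = 4.3
→ Q = 4170·(59.00 − 4.3)/(4.3 − 1.900) = 95040 L/s.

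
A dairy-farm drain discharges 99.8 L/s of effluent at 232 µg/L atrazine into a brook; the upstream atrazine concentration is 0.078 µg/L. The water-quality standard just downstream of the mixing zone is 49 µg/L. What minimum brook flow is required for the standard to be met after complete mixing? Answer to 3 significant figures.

373 L/s

Set C_mix = 49: (Q·0.07800 + 99.80·232.0) / (Q + 99.80) = 49
→ Q = 99.80·(232.0 − 49)/(49 − 0.07800) = 373.3 L/s.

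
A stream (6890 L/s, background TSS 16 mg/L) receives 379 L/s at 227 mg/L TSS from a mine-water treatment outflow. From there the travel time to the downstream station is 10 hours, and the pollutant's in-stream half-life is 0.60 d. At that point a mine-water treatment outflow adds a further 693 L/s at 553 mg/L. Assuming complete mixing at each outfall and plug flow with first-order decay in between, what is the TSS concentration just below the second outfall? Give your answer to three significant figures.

63.4 mg/L

Mass balance: C = (6890·16.00 + 379.0·227.0) / 7269 = 196300/7269 = 27.00 mg/L; combined flow 7269 L/s.
Half-life 0.60 d → k = ln 2 / 0.60 = 1.155 d⁻¹.
Decay over the reach: 27.00·exp(−kt) = 27.00·0.6179 = 16.69 mg/L.
At the second outfall, C = (7269·16.69 + 693.0·553.0) / (7269 + 693.0) = 63.37 mg/L.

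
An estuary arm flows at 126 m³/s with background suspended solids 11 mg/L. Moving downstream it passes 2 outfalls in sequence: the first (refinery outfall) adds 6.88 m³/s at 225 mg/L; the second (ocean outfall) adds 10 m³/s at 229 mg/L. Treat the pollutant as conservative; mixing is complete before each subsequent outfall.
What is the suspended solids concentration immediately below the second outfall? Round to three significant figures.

36.6 mg/L

Outfall 1: combined Q = 132.9 m³/s; C = (126.0·11.00 + 6.880·225.0)/132.9 = 22.08 mg/L.
Outfall 2: combined Q = 142.9 m³/s; C = (132.9·22.08 + 10.00·229.0)/142.9 = 36.56 mg/L.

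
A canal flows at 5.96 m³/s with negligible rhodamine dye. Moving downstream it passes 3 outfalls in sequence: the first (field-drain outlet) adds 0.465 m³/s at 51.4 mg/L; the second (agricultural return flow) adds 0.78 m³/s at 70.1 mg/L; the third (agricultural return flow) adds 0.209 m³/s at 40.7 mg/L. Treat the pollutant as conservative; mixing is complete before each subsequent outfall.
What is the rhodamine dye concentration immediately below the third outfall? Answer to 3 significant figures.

11.7 mg/L

Outfall 1: combined Q = 6.425 m³/s; C = (5.960·0 + 0.4650·51.40)/6.425 = 3.720 mg/L.
Outfall 2: combined Q = 7.205 m³/s; C = (6.425·3.720 + 0.7800·70.10)/7.205 = 10.91 mg/L.
Outfall 3: combined Q = 7.414 m³/s; C = (7.205·10.91 + 0.2090·40.70)/7.414 = 11.75 mg/L.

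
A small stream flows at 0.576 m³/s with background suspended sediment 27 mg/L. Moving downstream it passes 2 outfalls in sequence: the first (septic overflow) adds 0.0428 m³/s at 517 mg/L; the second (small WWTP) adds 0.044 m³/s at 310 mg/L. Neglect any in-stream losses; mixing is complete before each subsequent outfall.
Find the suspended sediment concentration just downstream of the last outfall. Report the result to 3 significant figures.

77.4 mg/L

After outfall 1: Q = 0.5760 + 0.04280 = 0.6188 m³/s; C = (0.5760·27.00 + 0.04280·517.0)/0.6188 = 60.89 mg/L.
After outfall 2: Q = 0.6188 + 0.04400 = 0.6628 m³/s; C = (0.6188·60.89 + 0.04400·310.0)/0.6628 = 77.43 mg/L.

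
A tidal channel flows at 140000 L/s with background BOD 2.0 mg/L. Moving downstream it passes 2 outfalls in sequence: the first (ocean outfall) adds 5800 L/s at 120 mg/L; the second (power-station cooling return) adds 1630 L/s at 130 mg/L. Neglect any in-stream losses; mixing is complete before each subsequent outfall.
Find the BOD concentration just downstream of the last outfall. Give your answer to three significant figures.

Outfall 1: combined Q = 145800 L/s; C = (140000·2.000 + 5800·120.0)/145800 = 6.694 mg/L.
Outfall 2: combined Q = 147400 L/s; C = (145800·6.694 + 1630·130.0)/147400 = 8.057 mg/L.

8.06 mg/L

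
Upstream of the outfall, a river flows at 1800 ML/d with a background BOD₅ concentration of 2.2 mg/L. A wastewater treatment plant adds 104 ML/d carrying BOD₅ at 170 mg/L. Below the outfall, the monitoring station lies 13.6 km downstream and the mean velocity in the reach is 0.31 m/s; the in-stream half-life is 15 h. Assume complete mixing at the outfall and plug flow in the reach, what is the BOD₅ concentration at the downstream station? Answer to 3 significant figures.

Mixed concentration C = ΣQC/ΣQ = (1800·2.200 + 104.0·170.0) / 1904 = 21640/1904 = 11.37 mg/L.
Travel time t = 13.6·1000 / 0.31 = 43870 s = 12.19 h.
Half-life 15 h → k = ln 2 / 15 = 0.04621 h⁻¹ = 1.109 d⁻¹.
First-order decay: C = 11.37·exp(−k·t) = 11.37·0.5694 = 6.472 mg/L.

6.47 mg/L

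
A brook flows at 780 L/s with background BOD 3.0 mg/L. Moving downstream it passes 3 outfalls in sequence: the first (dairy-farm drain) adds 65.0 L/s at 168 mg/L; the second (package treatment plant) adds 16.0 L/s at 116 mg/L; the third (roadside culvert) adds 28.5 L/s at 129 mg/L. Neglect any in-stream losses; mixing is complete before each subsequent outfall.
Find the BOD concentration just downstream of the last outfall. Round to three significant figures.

21.1 mg/L

After outfall 1: Q = 780.0 + 65.00 = 845.0 L/s; C = (780.0·3.000 + 65.00·168.0)/845.0 = 15.69 mg/L.
After outfall 2: Q = 845.0 + 16.00 = 861.0 L/s; C = (845.0·15.69 + 16.00·116.0)/861.0 = 17.56 mg/L.
After outfall 3: Q = 861.0 + 28.50 = 889.5 L/s; C = (861.0·17.56 + 28.50·129.0)/889.5 = 21.13 mg/L.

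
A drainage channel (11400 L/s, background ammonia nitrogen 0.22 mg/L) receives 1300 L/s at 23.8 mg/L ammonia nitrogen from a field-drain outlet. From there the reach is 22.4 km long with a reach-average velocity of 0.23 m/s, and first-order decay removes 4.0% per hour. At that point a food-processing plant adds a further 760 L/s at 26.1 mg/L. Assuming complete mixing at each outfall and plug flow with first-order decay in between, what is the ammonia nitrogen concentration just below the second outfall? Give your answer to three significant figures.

Flow-weighted average: C = (11400·0.2200 + 1300·23.80) / 12700 = 33450/12700 = 2.634 mg/L; combined flow 12700 L/s.
Travel time t = 22.4·1000 / 0.23 = 97390 s = 27.05 h.
4.0%/h lost → k = −ln(1 − 0.04) = 0.04082 h⁻¹.
Decay over the reach: 2.634·exp(−kt) = 2.634·0.3314 = 0.8729 mg/L.
At the second outfall, C = (12700·0.8729 + 760.0·26.10) / (12700 + 760.0) = 2.297 mg/L.

2.30 mg/L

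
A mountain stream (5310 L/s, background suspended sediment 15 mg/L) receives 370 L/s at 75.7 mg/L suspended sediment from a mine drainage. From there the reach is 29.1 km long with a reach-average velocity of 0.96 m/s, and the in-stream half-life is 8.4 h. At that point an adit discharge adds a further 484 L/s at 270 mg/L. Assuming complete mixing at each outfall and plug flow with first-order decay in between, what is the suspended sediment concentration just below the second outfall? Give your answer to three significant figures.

29.9 mg/L

Flow-weighted average: C = (5310·15.00 + 370.0·75.70) / 5680 = 107700/5680 = 18.95 mg/L; combined flow 5680 L/s.
Travel time t = 29.1·1000 / 0.96 = 30310 s = 8.420 h.
Half-life 8.4 h → k = ln 2 / 8.4 = 0.08252 h⁻¹ = 1.980 d⁻¹.
First-order decay: C = 18.95·exp(−k·t) = 18.95·0.4992 = 9.461 mg/L.
At the second outfall, C = (5680·9.461 + 484.0·270.0) / (5680 + 484.0) = 29.92 mg/L.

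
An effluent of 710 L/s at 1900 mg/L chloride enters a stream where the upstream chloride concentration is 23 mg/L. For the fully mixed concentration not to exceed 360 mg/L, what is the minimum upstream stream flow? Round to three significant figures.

Set C_mix = 360: (Q·23.00 + 710.0·1900) / (Q + 710.0) = 360
→ Q = 710.0·(1900 − 360)/(360 − 23.00) = 3245 L/s.

3240 L/s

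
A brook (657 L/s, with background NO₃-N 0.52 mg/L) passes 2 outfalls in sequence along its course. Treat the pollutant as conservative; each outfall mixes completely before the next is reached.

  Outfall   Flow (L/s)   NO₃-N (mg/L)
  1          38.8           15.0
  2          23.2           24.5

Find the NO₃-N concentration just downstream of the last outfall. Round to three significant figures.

2.08 mg/L

After outfall 1: Q = 657.0 + 38.80 = 695.8 L/s; C = (657.0·0.5200 + 38.80·15.00)/695.8 = 1.327 mg/L.
After outfall 2: Q = 695.8 + 23.20 = 719.0 L/s; C = (695.8·1.327 + 23.20·24.50)/719.0 = 2.075 mg/L.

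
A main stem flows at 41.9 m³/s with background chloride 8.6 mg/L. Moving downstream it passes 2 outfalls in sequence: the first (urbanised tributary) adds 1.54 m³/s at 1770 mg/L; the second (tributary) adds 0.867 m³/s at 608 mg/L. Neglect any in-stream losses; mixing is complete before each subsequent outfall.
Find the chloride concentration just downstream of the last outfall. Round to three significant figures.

Below outfall 1: Q → 43.44 m³/s, C = (41.90·8.600 + 1.540·1770)/43.44 = 71.04 mg/L.
Below outfall 2: Q → 44.31 m³/s, C = (43.44·71.04 + 0.8670·608.0)/44.31 = 81.55 mg/L.

81.6 mg/L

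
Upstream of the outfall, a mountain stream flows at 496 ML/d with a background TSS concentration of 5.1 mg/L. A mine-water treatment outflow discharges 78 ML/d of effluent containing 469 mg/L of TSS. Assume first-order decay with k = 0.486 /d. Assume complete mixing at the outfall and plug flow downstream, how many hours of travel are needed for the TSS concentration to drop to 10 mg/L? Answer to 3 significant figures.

Mixed concentration C = ΣQC/ΣQ = (496.0·5.100 + 78.00·469.0) / 574.0 = 39110/574.0 = 68.14 mg/L.
68.14·exp(−k·t) = 10 → t = ln(68.14/10)/k = 341100 s = 94.76 h.

94.8 h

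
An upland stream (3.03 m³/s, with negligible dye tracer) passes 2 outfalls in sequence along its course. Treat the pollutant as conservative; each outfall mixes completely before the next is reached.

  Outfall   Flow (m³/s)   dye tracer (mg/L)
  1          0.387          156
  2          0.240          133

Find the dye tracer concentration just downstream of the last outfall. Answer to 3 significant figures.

25.2 mg/L

Outfall 1: combined Q = 3.417 m³/s; C = (3.030·0 + 0.3870·156.0)/3.417 = 17.67 mg/L.
Outfall 2: combined Q = 3.657 m³/s; C = (3.417·17.67 + 0.2400·133.0)/3.657 = 25.24 mg/L.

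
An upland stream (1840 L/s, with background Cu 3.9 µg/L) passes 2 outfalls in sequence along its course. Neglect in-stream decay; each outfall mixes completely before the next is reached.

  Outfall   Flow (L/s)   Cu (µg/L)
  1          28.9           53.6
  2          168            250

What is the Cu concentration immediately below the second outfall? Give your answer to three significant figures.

24.9 µg/L

After outfall 1: Q = 1840 + 28.90 = 1869 L/s; C = (1840·3.900 + 28.90·53.60)/1869 = 4.669 µg/L.
After outfall 2: Q = 1869 + 168.0 = 2037 L/s; C = (1869·4.669 + 168.0·250.0)/2037 = 24.90 µg/L.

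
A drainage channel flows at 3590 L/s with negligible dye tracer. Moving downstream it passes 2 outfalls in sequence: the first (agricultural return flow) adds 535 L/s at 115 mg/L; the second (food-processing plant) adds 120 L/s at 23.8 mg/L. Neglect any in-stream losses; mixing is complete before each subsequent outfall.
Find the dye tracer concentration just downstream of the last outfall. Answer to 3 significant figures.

15.2 mg/L

Below outfall 1: Q → 4125 L/s, C = (3590·0 + 535.0·115.0)/4125 = 14.92 mg/L.
Below outfall 2: Q → 4245 L/s, C = (4125·14.92 + 120.0·23.80)/4245 = 15.17 mg/L.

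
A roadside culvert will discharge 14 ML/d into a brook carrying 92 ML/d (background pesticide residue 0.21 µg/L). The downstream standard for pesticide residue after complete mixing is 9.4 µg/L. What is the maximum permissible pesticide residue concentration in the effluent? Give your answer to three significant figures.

69.8 µg/L

At the limit, (Qr·Cr + Qe·Cₑ)/(Qr + Qe) = 9.4:
Cₑ = (106.0·9.4 − 92.00·0.2100) / 14.00 = 69.79 µg/L.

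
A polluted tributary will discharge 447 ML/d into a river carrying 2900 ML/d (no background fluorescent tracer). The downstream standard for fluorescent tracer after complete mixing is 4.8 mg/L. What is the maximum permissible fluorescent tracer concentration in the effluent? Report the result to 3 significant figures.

At the limit, (Qr·Cr + Qe·Cₑ)/(Qr + Qe) = 4.8:
Cₑ = (3347·4.8 − 2900·0) / 447.0 = 35.94 mg/L.

35.9 mg/L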